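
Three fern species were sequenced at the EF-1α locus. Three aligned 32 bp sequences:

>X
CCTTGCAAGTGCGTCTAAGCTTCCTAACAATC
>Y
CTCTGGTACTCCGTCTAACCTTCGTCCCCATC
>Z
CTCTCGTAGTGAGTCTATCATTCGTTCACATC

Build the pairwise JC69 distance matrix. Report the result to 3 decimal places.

X–Y: 11/32 sites differ → p = 0.34375, d = −0.75 ln(1 − 0.458333) = 0.459828 ≈ 0.460.
X–Z: 14/32 sites differ → p = 0.4375, d = −0.75 ln(1 − 0.583333) = 0.656601 ≈ 0.657.
Y–Z: 8/32 sites differ → p = 0.25, d = −0.75 ln(1 − 0.333333) = 0.304098 ≈ 0.304.

d(X,Y) = 0.460, d(X,Z) = 0.657, d(Y,Z) = 0.304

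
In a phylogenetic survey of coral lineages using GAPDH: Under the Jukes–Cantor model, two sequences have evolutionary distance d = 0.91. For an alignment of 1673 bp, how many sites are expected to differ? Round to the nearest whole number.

Invert JC69: p = (3/4)(1 − e^(−4d/3)) = 0.75 × (1 − e^(-1.213333)) = 0.75 × (1 − 0.297205) = 0.527096.
Expected differing sites = pL ≈ 0.527096 × 1673 = 881.831608 ≈ 882.

882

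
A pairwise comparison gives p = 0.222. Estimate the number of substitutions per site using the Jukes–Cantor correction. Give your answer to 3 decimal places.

d = −(3/4) ln(1 − 4p/3) = −0.75 ln(1 − 0.296) = −0.75 ln(0.704)
  = −0.75 × (-0.350977) = 0.263233 substitutions/site.

0.263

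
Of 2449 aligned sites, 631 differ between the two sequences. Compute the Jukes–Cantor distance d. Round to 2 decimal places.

p = 631/2449 ≈ 0.257656.
d = −(3/4) ln(1 − 4p/3) = −0.75 ln(1 − 0.343541) = −0.75 ln(0.656459)
  = −0.75 × (-0.420895) = 0.315671 substitutions/site.

0.32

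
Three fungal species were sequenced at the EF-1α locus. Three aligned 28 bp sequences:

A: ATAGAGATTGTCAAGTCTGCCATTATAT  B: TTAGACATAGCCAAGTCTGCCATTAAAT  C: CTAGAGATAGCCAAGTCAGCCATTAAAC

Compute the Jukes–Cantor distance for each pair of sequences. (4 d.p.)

d(A,B) = 0.2040, d(A,C) = 0.2524, d(B,C) = 0.1585

A–B: 5/28 sites differ → p ≈ 0.178571, d = −0.75 ln(1 − 0.238095) = 0.203950 ≈ 0.2040.
A–C: 6/28 sites differ → p ≈ 0.214286, d = −0.75 ln(1 − 0.285715) = 0.252355 ≈ 0.2524.
B–C: 4/28 sites differ → p ≈ 0.142857, d = −0.75 ln(1 − 0.190476) = 0.158482 ≈ 0.1585.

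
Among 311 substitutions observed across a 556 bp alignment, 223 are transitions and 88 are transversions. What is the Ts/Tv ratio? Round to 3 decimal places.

R = 223/88 = 2.534090… ≈ 2.534 (to 3 d.p.).

2.534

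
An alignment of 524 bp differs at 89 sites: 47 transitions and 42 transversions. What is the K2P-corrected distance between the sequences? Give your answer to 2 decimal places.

P = 47/524 ≈ 0.089695 and Q = 42/524 ≈ 0.080153.
Under the Kimura two-parameter model, d = −½ ln(1 − 2P − Q) − ¼ ln(1 − 2Q).
1 − 2P − Q = 0.740457, giving −½ ln(0.740457) = 0.150244.
1 − 2Q = 0.839694, giving −¼ ln(0.839694) = 0.043679.
d = 0.150244 + 0.043679 = 0.193923.

0.19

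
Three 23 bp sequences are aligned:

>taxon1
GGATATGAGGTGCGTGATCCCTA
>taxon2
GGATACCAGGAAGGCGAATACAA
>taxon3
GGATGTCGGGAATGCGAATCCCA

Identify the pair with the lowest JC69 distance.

taxon1–taxon2: 10/23 differ, p = 0.435, d = 0.650.
taxon1–taxon3: 10/23 differ, p = 0.435, d = 0.650.
taxon2–taxon3: 6/23 differ, p = 0.261, d = 0.321.
The smallest distance is between taxon2 and taxon3.

taxon2 and taxon3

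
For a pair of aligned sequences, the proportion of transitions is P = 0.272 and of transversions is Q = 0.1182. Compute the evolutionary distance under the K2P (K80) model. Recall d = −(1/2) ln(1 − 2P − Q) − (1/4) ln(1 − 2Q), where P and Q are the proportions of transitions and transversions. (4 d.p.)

Under the Kimura two-parameter model, d = −½ ln(1 − 2P − Q) − ¼ ln(1 − 2Q).
1 − 2P − Q = 0.3378, giving −½ ln(0.3378) = 0.542651.
1 − 2Q = 0.7636, giving −¼ ln(0.7636) = 0.067428.
d = 0.542651 + 0.067428 = 0.610079.

0.6101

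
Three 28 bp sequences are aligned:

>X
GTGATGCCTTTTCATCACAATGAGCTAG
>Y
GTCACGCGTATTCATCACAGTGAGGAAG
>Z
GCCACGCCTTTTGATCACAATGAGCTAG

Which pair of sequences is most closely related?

X–Y: 7/28 differ, p = 0.250, d = 0.304.
X–Z: 4/28 differ, p = 0.143, d = 0.158.
Y–Z: 7/28 differ, p = 0.250, d = 0.304.
The smallest distance is between X and Z.

X and Z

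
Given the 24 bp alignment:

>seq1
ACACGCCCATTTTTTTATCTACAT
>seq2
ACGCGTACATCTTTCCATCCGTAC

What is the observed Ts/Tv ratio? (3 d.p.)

Transitions are A↔G and C↔T; transversions are all other mismatches.
Transitions: 9. Transversions: 1.
R = 9/1 = 9.000.

9.000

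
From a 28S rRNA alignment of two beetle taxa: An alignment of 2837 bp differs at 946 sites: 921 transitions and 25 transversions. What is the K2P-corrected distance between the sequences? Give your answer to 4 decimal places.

P = 921/2837 ≈ 0.324639 and Q = 25/2837 ≈ 0.008812.
Under the Kimura two-parameter model, d = −½ ln(1 − 2P − Q) − ¼ ln(1 − 2Q).
1 − 2P − Q = 0.34191, giving −½ ln(0.34191) = 0.536604.
1 − 2Q = 0.982376, giving −¼ ln(0.982376) = 0.004445.
d = 0.536604 + 0.004445 = 0.541049.

0.5410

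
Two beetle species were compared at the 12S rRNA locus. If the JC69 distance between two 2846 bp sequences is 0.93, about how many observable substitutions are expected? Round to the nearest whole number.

1517

Invert JC69: p = (3/4)(1 − e^(−4d/3)) = 0.75 × (1 − e^(-1.24)) = 0.75 × (1 − 0.289384) = 0.532962.
Expected differing sites = pL ≈ 0.532962 × 2846 = 1516.809852 ≈ 1517.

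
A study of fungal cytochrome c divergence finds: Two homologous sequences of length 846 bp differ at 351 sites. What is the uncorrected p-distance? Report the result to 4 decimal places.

p = 351/846 = 0.414893… ≈ 0.4149 (to 4 d.p.).

0.4149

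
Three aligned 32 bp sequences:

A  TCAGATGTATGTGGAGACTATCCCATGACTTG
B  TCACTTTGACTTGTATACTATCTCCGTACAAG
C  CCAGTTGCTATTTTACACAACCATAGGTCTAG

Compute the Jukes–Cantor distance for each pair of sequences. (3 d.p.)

d(A,B) = 0.657, d(A,C) = 0.824, d(B,C) = 0.824

A–B: 14/32 sites differ → p = 0.4375, d = −0.75 ln(1 − 0.583333) = 0.656601 ≈ 0.657.
A–C: 16/32 sites differ → p = 0.5, d = −0.75 ln(1 − 0.666667) = 0.823960 ≈ 0.824.
B–C: 16/32 sites differ → p = 0.5, d = −0.75 ln(1 − 0.666667) = 0.823960 ≈ 0.824.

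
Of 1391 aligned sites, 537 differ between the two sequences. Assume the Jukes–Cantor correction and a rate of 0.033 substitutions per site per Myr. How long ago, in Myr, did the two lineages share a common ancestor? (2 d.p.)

p = 537/1391 ≈ 0.386053.
d = −(3/4) ln(1 − 4p/3) = −0.75 ln(1 − 0.514737) = −0.75 ln(0.485263)
  = −0.75 × (-0.723064) = 0.542298 substitutions/site.
Under a molecular clock d = 2μt, so t = d/(2μ) = 0.542298 / (2 × 0.033) = 8.22 Myr.

8.22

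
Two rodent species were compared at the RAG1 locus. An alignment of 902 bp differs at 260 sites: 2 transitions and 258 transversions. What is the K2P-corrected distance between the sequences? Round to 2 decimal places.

0.38

P = 2/902 ≈ 0.002217 and Q = 258/902 ≈ 0.286031.
Under the Kimura two-parameter model, d = −½ ln(1 − 2P − Q) − ¼ ln(1 − 2Q).
1 − 2P − Q = 0.709535, giving −½ ln(0.709535) = 0.171573.
1 − 2Q = 0.427938, giving −¼ ln(0.427938) = 0.212194.
d = 0.171573 + 0.212194 = 0.383767.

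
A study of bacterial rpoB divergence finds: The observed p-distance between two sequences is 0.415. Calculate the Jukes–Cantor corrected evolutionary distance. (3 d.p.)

d = −(3/4) ln(1 − 4p/3) = −0.75 ln(1 − 0.553333) = −0.75 ln(0.446667)
  = −0.75 × (-0.805942) = 0.604457 substitutions/site.

0.604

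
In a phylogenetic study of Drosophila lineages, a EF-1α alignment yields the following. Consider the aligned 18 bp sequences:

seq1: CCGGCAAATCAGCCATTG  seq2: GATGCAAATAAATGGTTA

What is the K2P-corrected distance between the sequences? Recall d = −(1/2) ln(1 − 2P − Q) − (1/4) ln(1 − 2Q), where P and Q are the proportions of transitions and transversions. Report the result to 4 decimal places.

Of 18 sites, 4 differences are transitions and 5 are transversions, so P = 4/18 ≈ 0.222222 and Q = 5/18 ≈ 0.277778.
Under the Kimura two-parameter model, d = −½ ln(1 − 2P − Q) − ¼ ln(1 − 2Q).
1 − 2P − Q = 0.277778, giving −½ ln(0.277778) = 0.640467.
1 − 2Q = 0.444444, giving −¼ ln(0.444444) = 0.202733.
d = 0.640467 + 0.202733 = 0.843200.

0.8432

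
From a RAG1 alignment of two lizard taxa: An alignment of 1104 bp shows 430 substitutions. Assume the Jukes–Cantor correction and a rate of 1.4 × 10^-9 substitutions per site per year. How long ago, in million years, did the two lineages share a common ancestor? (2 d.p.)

196.22

p = 430/1104 ≈ 0.389493.
d = −(3/4) ln(1 − 4p/3) = −0.75 ln(1 − 0.519324) = −0.75 ln(0.480676)
  = −0.75 × (-0.732562) = 0.549422 substitutions/site.
Under a molecular clock d = 2μt, so t = d/(2μ) = 0.549422 / (2 × 1.4 × 10^-9) = 196.22 million years.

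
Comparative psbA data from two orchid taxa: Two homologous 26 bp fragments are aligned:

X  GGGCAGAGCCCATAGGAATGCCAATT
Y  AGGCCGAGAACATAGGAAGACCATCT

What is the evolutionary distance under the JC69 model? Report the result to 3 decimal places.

0.396

The sequences differ at 8 of 26 sites (1, 5, 9, 10, 19, 20, 24, 25), so p = 8/26 ≈ 0.307692.
d = −(3/4) ln(1 − 4p/3) = −0.75 ln(1 − 0.410256) = −0.75 ln(0.589744)
  = −0.75 × (-0.528067) = 0.396050 substitutions/site.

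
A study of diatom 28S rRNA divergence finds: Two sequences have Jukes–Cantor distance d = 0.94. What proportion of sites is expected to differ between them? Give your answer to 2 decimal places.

p = (3/4)(1 − e^(−4d/3)) = 0.75 × (1 − e^(-1.253333)) = 0.75 × (1 − 0.285551) = 0.535837.

0.54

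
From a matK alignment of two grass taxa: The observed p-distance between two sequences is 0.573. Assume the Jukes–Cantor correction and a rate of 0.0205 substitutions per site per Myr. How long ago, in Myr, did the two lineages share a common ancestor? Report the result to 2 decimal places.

26.41

d = −(3/4) ln(1 − 4p/3) = −0.75 ln(1 − 0.764) = −0.75 ln(0.236)
  = −0.75 × (-1.443923) = 1.082942 substitutions/site.
Under a molecular clock d = 2μt, so t = d/(2μ) = 1.082942 / (2 × 0.0205) = 26.41 Myr.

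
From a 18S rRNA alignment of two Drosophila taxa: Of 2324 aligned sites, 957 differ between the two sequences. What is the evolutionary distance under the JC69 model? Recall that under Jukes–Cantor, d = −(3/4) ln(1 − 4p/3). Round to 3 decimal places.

0.597

p = 957/2324 ≈ 0.41179.
d = −(3/4) ln(1 − 4p/3) = −0.75 ln(1 − 0.549053) = −0.75 ln(0.450947)
  = −0.75 × (-0.796405) = 0.597304 substitutions/site.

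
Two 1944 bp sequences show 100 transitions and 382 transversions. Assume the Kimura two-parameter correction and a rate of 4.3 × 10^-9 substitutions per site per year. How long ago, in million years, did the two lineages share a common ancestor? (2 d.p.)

P = 100/1944 ≈ 0.05144 and Q = 382/1944 ≈ 0.196502.
Under the Kimura two-parameter model, d = −½ ln(1 − 2P − Q) − ¼ ln(1 − 2Q).
1 − 2P − Q = 0.700618, giving −½ ln(0.700618) = 0.177896.
1 − 2Q = 0.606996, giving −¼ ln(0.606996) = 0.124808.
d = 0.177896 + 0.124808 = 0.302704.
Under a molecular clock d = 2μt, so t = d/(2μ) = 0.302704 / (2 × 4.3 × 10^-9) = 35.20 million years.

35.20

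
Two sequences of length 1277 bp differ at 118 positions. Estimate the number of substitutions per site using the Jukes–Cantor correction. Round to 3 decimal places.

0.099

p = 118/1277 ≈ 0.092404.
d = −(3/4) ln(1 − 4p/3) = −0.75 ln(1 − 0.123205) = −0.75 ln(0.876795)
  = −0.75 × (-0.131482) = 0.098612 substitutions/site.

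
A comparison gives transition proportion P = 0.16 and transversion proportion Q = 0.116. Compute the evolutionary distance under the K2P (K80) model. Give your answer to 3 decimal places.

0.352

Under the Kimura two-parameter model, d = −½ ln(1 − 2P − Q) − ¼ ln(1 − 2Q).
1 − 2P − Q = 0.564, giving −½ ln(0.564) = 0.286351.
1 − 2Q = 0.768, giving −¼ ln(0.768) = 0.065991.
d = 0.286351 + 0.065991 = 0.352342.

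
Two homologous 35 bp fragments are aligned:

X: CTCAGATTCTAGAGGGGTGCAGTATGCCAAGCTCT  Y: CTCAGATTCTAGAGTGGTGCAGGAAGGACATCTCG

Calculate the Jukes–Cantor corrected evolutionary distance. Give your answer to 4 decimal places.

The sequences differ at 8 of 35 sites (15, 23, 25, 27, 28, 29, 31, 35), so p = 8/35 ≈ 0.228571.
d = −(3/4) ln(1 − 4p/3) = −0.75 ln(1 − 0.304761) = −0.75 ln(0.695239)
  = −0.75 × (-0.363500) = 0.272625 substitutions/site.

0.2726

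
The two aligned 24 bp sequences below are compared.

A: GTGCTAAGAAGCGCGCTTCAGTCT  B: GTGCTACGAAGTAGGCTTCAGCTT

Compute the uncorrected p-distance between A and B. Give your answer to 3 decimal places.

The sequences differ at 6 of 24 positions (sites 7, 12, 13, 14, 22, 23).
p = 6/24 = 0.250.

0.250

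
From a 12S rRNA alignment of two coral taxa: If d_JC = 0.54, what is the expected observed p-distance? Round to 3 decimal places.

0.385

p = (3/4)(1 − e^(−4d/3)) = 0.75 × (1 − e^(-0.72)) = 0.75 × (1 − 0.486752) = 0.384936.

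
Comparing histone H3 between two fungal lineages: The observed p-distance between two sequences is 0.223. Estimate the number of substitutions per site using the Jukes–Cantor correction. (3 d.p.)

d = −(3/4) ln(1 − 4p/3) = −0.75 ln(1 − 0.297333) = −0.75 ln(0.702667)
  = −0.75 × (-0.352872) = 0.264654 substitutions/site.

0.265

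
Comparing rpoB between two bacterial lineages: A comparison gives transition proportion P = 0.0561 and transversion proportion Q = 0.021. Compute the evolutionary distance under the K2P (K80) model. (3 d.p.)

0.082

Under the Kimura two-parameter model, d = −½ ln(1 − 2P − Q) − ¼ ln(1 − 2Q).
1 − 2P − Q = 0.8668, giving −½ ln(0.8668) = 0.071474.
1 − 2Q = 0.958, giving −¼ ln(0.958) = 0.010727.
d = 0.071474 + 0.010727 = 0.082201.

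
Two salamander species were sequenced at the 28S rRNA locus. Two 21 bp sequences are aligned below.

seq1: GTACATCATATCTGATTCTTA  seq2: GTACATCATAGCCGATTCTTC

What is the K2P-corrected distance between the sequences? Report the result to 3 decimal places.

Of 21 sites, 1 differences are transitions and 2 are transversions, so P = 1/21 ≈ 0.047619 and Q = 2/21 ≈ 0.095238.
Under the Kimura two-parameter model, d = −½ ln(1 − 2P − Q) − ¼ ln(1 − 2Q).
1 − 2P − Q = 0.809524, giving −½ ln(0.809524) = 0.105654.
1 − 2Q = 0.809524, giving −¼ ln(0.809524) = 0.052827.
d = 0.105654 + 0.052827 = 0.158481.

0.158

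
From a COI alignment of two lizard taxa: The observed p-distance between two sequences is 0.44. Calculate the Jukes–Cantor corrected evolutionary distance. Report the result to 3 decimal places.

0.663

d = −(3/4) ln(1 − 4p/3) = −0.75 ln(1 − 0.586667) = −0.75 ln(0.413333)
  = −0.75 × (-0.883502) = 0.662627 substitutions/site.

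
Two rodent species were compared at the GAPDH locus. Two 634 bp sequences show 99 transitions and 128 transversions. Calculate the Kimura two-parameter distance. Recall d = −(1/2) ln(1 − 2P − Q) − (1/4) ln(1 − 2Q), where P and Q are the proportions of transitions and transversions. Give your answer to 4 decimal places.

0.4903

P = 99/634 ≈ 0.156151 and Q = 128/634 ≈ 0.201893.
Under the Kimura two-parameter model, d = −½ ln(1 − 2P − Q) − ¼ ln(1 − 2Q).
1 − 2P − Q = 0.485805, giving −½ ln(0.485805) = 0.360974.
1 − 2Q = 0.596214, giving −¼ ln(0.596214) = 0.129289.
d = 0.360974 + 0.129289 = 0.490263.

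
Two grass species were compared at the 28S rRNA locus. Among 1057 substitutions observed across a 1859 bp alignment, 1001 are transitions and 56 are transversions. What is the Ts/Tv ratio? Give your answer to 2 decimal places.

R = 1001/56 = 17.875 ≈ 17.88 (to 2 d.p.).

17.88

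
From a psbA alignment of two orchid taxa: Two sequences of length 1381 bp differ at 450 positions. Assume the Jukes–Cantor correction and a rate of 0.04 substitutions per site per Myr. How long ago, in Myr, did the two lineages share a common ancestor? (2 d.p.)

p = 450/1381 ≈ 0.325851.
d = −(3/4) ln(1 − 4p/3) = −0.75 ln(1 − 0.434468) = −0.75 ln(0.565532)
  = −0.75 × (-0.569988) = 0.427491 substitutions/site.
Under a molecular clock d = 2μt, so t = d/(2μ) = 0.427491 / (2 × 0.04) = 5.34 Myr.

5.34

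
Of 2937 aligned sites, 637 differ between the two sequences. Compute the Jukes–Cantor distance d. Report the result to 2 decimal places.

p = 637/2937 ≈ 0.216888.
d = −(3/4) ln(1 − 4p/3) = −0.75 ln(1 − 0.289184) = −0.75 ln(0.710816)
  = −0.75 × (-0.341342) = 0.256007 substitutions/site.

0.26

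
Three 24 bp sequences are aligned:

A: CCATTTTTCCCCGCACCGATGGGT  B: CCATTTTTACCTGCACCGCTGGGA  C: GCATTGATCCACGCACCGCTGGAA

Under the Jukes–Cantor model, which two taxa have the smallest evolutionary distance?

A and B

A–B: 4/24 differ, p = 0.167, d = 0.188.
A–C: 7/24 differ, p = 0.292, d = 0.369.
B–C: 7/24 differ, p = 0.292, d = 0.369.
The smallest distance is between A and B.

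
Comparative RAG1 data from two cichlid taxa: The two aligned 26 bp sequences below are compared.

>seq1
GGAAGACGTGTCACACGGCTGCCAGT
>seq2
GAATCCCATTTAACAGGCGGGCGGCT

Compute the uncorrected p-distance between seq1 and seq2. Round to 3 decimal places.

The sequences differ at 14 of 26 positions.
p = 14/26 = 0.538461… ≈ 0.538 (to 3 d.p.).

0.538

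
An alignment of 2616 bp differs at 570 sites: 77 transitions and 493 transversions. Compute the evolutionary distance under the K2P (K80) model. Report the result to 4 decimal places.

P = 77/2616 ≈ 0.029434 and Q = 493/2616 ≈ 0.188456.
Under the Kimura two-parameter model, d = −½ ln(1 − 2P − Q) − ¼ ln(1 − 2Q).
1 − 2P − Q = 0.752676, giving −½ ln(0.752676) = 0.142060.
1 − 2Q = 0.623088, giving −¼ ln(0.623088) = 0.118267.
d = 0.142060 + 0.118267 = 0.260327.

0.2603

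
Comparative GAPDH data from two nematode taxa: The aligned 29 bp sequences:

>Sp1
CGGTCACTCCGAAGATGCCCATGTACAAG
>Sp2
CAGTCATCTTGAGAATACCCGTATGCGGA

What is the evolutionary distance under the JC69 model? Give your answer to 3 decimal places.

0.774

The sequences differ at 14 of 29 sites, so p = 14/29 ≈ 0.482759.
d = −(3/4) ln(1 − 4p/3) = −0.75 ln(1 − 0.643679) = −0.75 ln(0.356321)
  = −0.75 × (-1.031923) = 0.773942 substitutions/site.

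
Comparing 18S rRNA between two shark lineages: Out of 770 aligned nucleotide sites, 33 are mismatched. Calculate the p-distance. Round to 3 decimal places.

0.043

p = 33/770 = 0.042857… ≈ 0.043 (to 3 d.p.).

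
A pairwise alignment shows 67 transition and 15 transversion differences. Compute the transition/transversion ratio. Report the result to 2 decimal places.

R = 67/15 = 4.466666… ≈ 4.47 (to 2 d.p.).

4.47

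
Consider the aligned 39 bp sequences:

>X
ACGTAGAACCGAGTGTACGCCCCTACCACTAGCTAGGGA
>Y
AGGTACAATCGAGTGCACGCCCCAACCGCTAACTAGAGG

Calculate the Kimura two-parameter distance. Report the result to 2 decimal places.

Of 39 sites, 6 differences are transitions and 3 are transversions, so P = 6/39 ≈ 0.153846 and Q = 3/39 ≈ 0.076923.
Under the Kimura two-parameter model, d = −½ ln(1 − 2P − Q) − ¼ ln(1 − 2Q).
1 − 2P − Q = 0.615385, giving −½ ln(0.615385) = 0.242754.
1 − 2Q = 0.846154, giving −¼ ln(0.846154) = 0.041763.
d = 0.242754 + 0.041763 = 0.284517.

0.28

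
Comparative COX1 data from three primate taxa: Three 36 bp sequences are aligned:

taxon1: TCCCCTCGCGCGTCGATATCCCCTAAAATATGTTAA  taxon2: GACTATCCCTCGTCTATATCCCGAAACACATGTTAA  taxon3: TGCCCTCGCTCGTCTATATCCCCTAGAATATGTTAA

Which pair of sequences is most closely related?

taxon1–taxon2: 11/36 differ, p = 0.306, d = 0.392.
taxon1–taxon3: 4/36 differ, p = 0.111, d = 0.120.
taxon2–taxon3: 10/36 differ, p = 0.278, d = 0.347.
The smallest distance is between taxon1 and taxon3.

taxon1 and taxon3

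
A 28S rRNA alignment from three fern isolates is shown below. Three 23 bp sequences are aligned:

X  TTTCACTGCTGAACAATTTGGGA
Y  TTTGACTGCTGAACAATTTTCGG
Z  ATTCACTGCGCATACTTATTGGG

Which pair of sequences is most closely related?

X and Y

X–Y: 4/23 differ, p = 0.174, d = 0.198.
X–Z: 10/23 differ, p = 0.435, d = 0.650.
Y–Z: 10/23 differ, p = 0.435, d = 0.650.
The smallest distance is between X and Y.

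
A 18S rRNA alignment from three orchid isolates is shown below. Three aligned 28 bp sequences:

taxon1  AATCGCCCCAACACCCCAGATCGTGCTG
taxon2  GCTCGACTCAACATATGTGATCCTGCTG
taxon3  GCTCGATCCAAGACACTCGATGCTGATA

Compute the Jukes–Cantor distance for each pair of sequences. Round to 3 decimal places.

d(taxon1,taxon2) = 0.485, d(taxon1,taxon3) = 0.635, d(taxon2,taxon3) = 0.485

taxon1–taxon2: 10/28 sites differ → p ≈ 0.357143, d = −0.75 ln(1 − 0.476191) = 0.484971 ≈ 0.485.
taxon1–taxon3: 12/28 sites differ → p ≈ 0.428571, d = −0.75 ln(1 − 0.571428) = 0.635472 ≈ 0.635.
taxon2–taxon3: 10/28 sites differ → p ≈ 0.357143, d = −0.75 ln(1 − 0.476191) = 0.484971 ≈ 0.485.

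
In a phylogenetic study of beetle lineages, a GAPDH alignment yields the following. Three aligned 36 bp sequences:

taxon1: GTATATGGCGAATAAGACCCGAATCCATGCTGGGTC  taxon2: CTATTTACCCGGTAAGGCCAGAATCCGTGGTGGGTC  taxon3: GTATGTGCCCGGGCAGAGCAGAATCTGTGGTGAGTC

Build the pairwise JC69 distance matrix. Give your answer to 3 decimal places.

d(taxon1,taxon2) = 0.392, d(taxon1,taxon3) = 0.493, d(taxon2,taxon3) = 0.304

taxon1–taxon2: 11/36 sites differ → p ≈ 0.305556, d = −0.75 ln(1 − 0.407408) = 0.392437 ≈ 0.392.
taxon1–taxon3: 13/36 sites differ → p ≈ 0.361111, d = −0.75 ln(1 − 0.481481) = 0.492584 ≈ 0.493.
taxon2–taxon3: 9/36 sites differ → p = 0.25, d = −0.75 ln(1 − 0.333333) = 0.304098 ≈ 0.304.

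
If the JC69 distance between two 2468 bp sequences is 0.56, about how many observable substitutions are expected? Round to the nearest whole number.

974

Invert JC69: p = (3/4)(1 − e^(−4d/3)) = 0.75 × (1 − e^(-0.746667)) = 0.75 × (1 − 0.473944) = 0.394542.
Expected differing sites = pL ≈ 0.394542 × 2468 = 973.729656 ≈ 974.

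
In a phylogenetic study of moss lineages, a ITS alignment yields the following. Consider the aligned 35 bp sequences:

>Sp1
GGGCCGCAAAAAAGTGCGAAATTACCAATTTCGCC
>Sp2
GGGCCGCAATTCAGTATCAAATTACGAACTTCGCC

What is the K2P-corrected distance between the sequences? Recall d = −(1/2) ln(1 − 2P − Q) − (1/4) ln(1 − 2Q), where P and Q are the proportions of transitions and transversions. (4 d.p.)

Of 35 sites, 3 differences are transitions and 5 are transversions, so P = 3/35 ≈ 0.085714 and Q = 5/35 ≈ 0.142857.
Under the Kimura two-parameter model, d = −½ ln(1 − 2P − Q) − ¼ ln(1 − 2Q).
1 − 2P − Q = 0.685715, giving −½ ln(0.685715) = 0.188647.
1 − 2Q = 0.714286, giving −¼ ln(0.714286) = 0.084118.
d = 0.188647 + 0.084118 = 0.272765.

0.2728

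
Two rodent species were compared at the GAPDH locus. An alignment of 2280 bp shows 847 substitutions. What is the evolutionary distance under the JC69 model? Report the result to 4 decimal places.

p = 847/2280 ≈ 0.371491.
d = −(3/4) ln(1 − 4p/3) = −0.75 ln(1 − 0.495321) = −0.75 ln(0.504679)
  = −0.75 × (-0.683833) = 0.512875 substitutions/site.

0.5129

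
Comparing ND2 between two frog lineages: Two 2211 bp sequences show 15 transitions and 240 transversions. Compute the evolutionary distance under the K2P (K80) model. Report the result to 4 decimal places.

0.1263

P = 15/2211 ≈ 0.006784 and Q = 240/2211 ≈ 0.108548.
Under the Kimura two-parameter model, d = −½ ln(1 − 2P − Q) − ¼ ln(1 − 2Q).
1 − 2P − Q = 0.877884, giving −½ ln(0.877884) = 0.065120.
1 − 2Q = 0.782904, giving −¼ ln(0.782904) = 0.061186.
d = 0.065120 + 0.061186 = 0.126306.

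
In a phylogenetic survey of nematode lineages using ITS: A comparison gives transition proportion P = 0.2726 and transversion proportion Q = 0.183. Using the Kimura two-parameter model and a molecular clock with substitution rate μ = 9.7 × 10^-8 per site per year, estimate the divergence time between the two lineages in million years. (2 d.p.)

3.94

Under the Kimura two-parameter model, d = −½ ln(1 − 2P − Q) − ¼ ln(1 − 2Q).
1 − 2P − Q = 0.2718, giving −½ ln(0.2718) = 0.651344.
1 − 2Q = 0.634, giving −¼ ln(0.634) = 0.113927.
d = 0.651344 + 0.113927 = 0.765271.
Under a molecular clock d = 2μt, so t = d/(2μ) = 0.765271 / (2 × 9.7 × 10^-8) = 3.94 million years.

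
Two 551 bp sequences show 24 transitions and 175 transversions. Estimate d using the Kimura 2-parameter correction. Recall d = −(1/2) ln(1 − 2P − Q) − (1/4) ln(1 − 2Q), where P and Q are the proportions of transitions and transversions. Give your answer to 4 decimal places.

P = 24/551 ≈ 0.043557 and Q = 175/551 ≈ 0.317604.
Under the Kimura two-parameter model, d = −½ ln(1 − 2P − Q) − ¼ ln(1 − 2Q).
1 − 2P − Q = 0.595282, giving −½ ln(0.595282) = 0.259360.
1 − 2Q = 0.364792, giving −¼ ln(0.364792) = 0.252107.
d = 0.259360 + 0.252107 = 0.511467.

0.5115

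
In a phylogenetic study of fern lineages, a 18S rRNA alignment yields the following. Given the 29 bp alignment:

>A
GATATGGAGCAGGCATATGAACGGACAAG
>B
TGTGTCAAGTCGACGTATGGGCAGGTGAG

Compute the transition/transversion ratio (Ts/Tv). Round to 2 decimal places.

4.00

Transitions are A↔G and C↔T; transversions are all other mismatches.
Transitions: 12. Transversions: 3.
R = 12/3 = 4.00.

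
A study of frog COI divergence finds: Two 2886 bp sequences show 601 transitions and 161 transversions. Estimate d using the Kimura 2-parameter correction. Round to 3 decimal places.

0.349

P = 601/2886 ≈ 0.208247 and Q = 161/2886 ≈ 0.055787.
Under the Kimura two-parameter model, d = −½ ln(1 − 2P − Q) − ¼ ln(1 − 2Q).
1 − 2P − Q = 0.527719, giving −½ ln(0.527719) = 0.319596.
1 − 2Q = 0.888426, giving −¼ ln(0.888426) = 0.029576.
d = 0.319596 + 0.029576 = 0.349172.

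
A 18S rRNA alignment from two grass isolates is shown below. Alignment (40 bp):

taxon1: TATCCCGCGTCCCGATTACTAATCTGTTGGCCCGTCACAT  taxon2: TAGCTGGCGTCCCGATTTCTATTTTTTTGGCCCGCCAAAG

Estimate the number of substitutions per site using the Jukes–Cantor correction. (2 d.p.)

0.30

The sequences differ at 10 of 40 sites (3, 5, 6, 18, 22, 24, 26, 35, 38, 40), so p = 10/40 = 0.25.
d = −(3/4) ln(1 − 4p/3) = −0.75 ln(1 − 0.333333) = −0.75 ln(0.666667)
  = −0.75 × (-0.405465) = 0.304099 substitutions/site.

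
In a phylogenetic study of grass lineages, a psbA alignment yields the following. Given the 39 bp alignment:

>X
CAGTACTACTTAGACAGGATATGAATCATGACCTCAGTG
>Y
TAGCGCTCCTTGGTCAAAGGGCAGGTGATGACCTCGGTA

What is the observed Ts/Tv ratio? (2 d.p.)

Transitions are A↔G and C↔T; transversions are all other mismatches.
Transitions: 14. Transversions: 4.
R = 14/4 = 3.50.

3.50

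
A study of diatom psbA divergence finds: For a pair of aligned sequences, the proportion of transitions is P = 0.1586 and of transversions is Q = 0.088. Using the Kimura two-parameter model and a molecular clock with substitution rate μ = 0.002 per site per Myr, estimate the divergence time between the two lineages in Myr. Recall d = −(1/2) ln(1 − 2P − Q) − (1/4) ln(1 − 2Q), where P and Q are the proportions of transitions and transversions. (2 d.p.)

Under the Kimura two-parameter model, d = −½ ln(1 − 2P − Q) − ¼ ln(1 − 2Q).
1 − 2P − Q = 0.5948, giving −½ ln(0.5948) = 0.259765.
1 − 2Q = 0.824, giving −¼ ln(0.824) = 0.048396.
d = 0.259765 + 0.048396 = 0.308161.
Under a molecular clock d = 2μt, so t = d/(2μ) = 0.308161 / (2 × 0.002) = 77.04 Myr.

77.04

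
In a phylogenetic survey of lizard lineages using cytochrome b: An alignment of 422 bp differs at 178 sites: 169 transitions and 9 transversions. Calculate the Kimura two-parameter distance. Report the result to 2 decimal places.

P = 169/422 ≈ 0.400474 and Q = 9/422 ≈ 0.021327.
Under the Kimura two-parameter model, d = −½ ln(1 − 2P − Q) − ¼ ln(1 − 2Q).
1 − 2P − Q = 0.177725, giving −½ ln(0.177725) = 0.863759.
1 − 2Q = 0.957346, giving −¼ ln(0.957346) = 0.010898.
d = 0.863759 + 0.010898 = 0.874657.

0.87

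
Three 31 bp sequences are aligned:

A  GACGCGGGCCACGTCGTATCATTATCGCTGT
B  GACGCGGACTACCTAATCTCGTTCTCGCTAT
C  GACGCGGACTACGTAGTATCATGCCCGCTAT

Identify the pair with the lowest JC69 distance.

A–B: 9/31 differ, p = 0.290, d = 0.367.
A–C: 7/31 differ, p = 0.226, d = 0.269.
B–C: 6/31 differ, p = 0.194, d = 0.224.
The smallest distance is between B and C.

B and C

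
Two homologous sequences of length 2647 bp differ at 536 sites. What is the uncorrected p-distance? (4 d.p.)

0.2025

p = 536/2647 = 0.202493… ≈ 0.2025 (to 4 d.p.).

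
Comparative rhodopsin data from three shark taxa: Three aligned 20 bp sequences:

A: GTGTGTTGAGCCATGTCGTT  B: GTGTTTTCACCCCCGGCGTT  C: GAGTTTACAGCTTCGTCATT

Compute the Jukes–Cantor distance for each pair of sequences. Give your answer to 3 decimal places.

A–B: 6/20 sites differ → p = 0.3, d = −0.75 ln(1 − 0.4) = 0.383119 ≈ 0.383.
A–C: 8/20 sites differ → p = 0.4, d = −0.75 ln(1 − 0.533333) = 0.571605 ≈ 0.572.
B–C: 7/20 sites differ → p = 0.35, d = −0.75 ln(1 − 0.466667) = 0.471457 ≈ 0.471.

d(A,B) = 0.383, d(A,C) = 0.572, d(B,C) = 0.471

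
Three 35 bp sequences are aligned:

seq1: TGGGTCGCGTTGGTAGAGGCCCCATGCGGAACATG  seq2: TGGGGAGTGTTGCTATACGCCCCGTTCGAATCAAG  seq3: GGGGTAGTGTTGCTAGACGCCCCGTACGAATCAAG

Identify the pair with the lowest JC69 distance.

seq2 and seq3

seq1–seq2: 11/35 differ, p = 0.314, d = 0.407.
seq1–seq3: 10/35 differ, p = 0.286, d = 0.360.
seq2–seq3: 4/35 differ, p = 0.114, d = 0.124.
The smallest distance is between seq2 and seq3.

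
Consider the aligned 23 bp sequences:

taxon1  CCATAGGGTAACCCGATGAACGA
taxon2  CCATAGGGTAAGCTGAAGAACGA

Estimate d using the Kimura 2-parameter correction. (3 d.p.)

Of 23 sites, 1 differences are transitions and 2 are transversions, so P = 1/23 ≈ 0.043478 and Q = 2/23 ≈ 0.086957.
Under the Kimura two-parameter model, d = −½ ln(1 − 2P − Q) − ¼ ln(1 − 2Q).
1 − 2P − Q = 0.826087, giving −½ ln(0.826087) = 0.095528.
1 − 2Q = 0.826086, giving −¼ ln(0.826086) = 0.047764.
d = 0.095528 + 0.047764 = 0.143292.

0.143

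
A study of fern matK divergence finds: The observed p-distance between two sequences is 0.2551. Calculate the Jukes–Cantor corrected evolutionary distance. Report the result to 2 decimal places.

0.31

d = −(3/4) ln(1 − 4p/3) = −0.75 ln(1 − 0.340133) = −0.75 ln(0.659867)
  = −0.75 × (-0.415717) = 0.311788 substitutions/site.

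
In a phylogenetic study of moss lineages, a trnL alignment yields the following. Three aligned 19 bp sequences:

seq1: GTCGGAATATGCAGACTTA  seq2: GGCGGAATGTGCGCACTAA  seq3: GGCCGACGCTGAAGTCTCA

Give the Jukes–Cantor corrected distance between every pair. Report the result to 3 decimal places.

seq1–seq2: 5/19 sites differ → p ≈ 0.263158, d = −0.75 ln(1 − 0.350877) = 0.324100 ≈ 0.324.
seq1–seq3: 8/19 sites differ → p ≈ 0.421053, d = −0.75 ln(1 − 0.561404) = 0.618132 ≈ 0.618.
seq2–seq3: 9/19 sites differ → p ≈ 0.473684, d = −0.75 ln(1 − 0.631579) = 0.748897 ≈ 0.749.

d(seq1,seq2) = 0.324, d(seq1,seq3) = 0.618, d(seq2,seq3) = 0.749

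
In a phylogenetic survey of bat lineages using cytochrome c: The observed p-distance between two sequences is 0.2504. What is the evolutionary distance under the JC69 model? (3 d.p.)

0.305

d = −(3/4) ln(1 − 4p/3) = −0.75 ln(1 − 0.333867) = −0.75 ln(0.666133)
  = −0.75 × (-0.406266) = 0.304700 substitutions/site.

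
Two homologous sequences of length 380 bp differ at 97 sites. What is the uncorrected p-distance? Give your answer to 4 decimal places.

p = 97/380 = 0.255263… ≈ 0.2553 (to 4 d.p.).

0.2553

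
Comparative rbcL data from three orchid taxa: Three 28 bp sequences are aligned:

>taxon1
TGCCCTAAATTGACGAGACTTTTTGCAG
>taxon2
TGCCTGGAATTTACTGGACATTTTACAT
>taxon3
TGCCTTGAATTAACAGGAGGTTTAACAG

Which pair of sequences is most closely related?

taxon2 and taxon3

taxon1–taxon2: 9/28 differ, p = 0.321, d = 0.420.
taxon1–taxon3: 9/28 differ, p = 0.321, d = 0.420.
taxon2–taxon3: 7/28 differ, p = 0.250, d = 0.304.
The smallest distance is between taxon2 and taxon3.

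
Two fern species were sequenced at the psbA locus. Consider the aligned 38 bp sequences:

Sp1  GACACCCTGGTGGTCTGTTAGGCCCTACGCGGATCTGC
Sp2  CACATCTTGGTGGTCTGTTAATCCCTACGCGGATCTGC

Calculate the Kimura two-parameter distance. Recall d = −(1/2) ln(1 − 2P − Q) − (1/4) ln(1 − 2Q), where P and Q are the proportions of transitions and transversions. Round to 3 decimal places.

0.146

Of 38 sites, 3 differences are transitions and 2 are transversions, so P = 3/38 ≈ 0.078947 and Q = 2/38 ≈ 0.052632.
Under the Kimura two-parameter model, d = −½ ln(1 − 2P − Q) − ¼ ln(1 − 2Q).
1 − 2P − Q = 0.789474, giving −½ ln(0.789474) = 0.118194.
1 − 2Q = 0.894736, giving −¼ ln(0.894736) = 0.027807.
d = 0.118194 + 0.027807 = 0.146001.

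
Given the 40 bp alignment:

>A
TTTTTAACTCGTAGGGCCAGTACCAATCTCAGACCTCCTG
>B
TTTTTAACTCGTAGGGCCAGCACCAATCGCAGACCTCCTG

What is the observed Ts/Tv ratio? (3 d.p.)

1.000

Transitions are A↔G and C↔T; transversions are all other mismatches.
Transitions: 1. Transversions: 1.
R = 1/1 = 1.000.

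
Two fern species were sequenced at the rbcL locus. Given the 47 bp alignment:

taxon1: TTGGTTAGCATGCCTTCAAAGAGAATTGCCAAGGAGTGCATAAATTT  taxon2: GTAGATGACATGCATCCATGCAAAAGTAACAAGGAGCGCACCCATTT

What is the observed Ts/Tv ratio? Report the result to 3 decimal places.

Transitions are A↔G and C↔T; transversions are all other mismatches.
Transitions: 9. Transversions: 9.
R = 9/9 = 1.000.

1.000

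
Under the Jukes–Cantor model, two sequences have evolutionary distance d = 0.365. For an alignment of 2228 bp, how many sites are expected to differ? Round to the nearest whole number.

Invert JC69: p = (3/4)(1 − e^(−4d/3)) = 0.75 × (1 − e^(-0.486667)) = 0.75 × (1 − 0.614672) = 0.288996.
Expected differing sites = pL ≈ 0.288996 × 2228 = 643.883088 ≈ 644.

644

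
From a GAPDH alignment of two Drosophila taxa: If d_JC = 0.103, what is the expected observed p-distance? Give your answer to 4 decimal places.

p = (3/4)(1 − e^(−4d/3)) = 0.75 × (1 − e^(-0.137333)) = 0.75 × (1 − 0.871680) = 0.096240.

0.0962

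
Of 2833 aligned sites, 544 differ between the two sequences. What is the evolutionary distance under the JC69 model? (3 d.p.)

0.222

p = 544/2833 ≈ 0.192023.
d = −(3/4) ln(1 − 4p/3) = −0.75 ln(1 − 0.256031) = −0.75 ln(0.743969)
  = −0.75 × (-0.295756) = 0.221817 substitutions/site.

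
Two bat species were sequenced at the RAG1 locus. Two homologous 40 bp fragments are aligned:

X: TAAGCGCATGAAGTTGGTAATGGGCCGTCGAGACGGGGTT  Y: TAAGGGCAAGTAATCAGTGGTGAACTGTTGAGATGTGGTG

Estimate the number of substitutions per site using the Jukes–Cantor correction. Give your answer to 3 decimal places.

0.520

The sequences differ at 15 of 40 sites, so p = 15/40 = 0.375.
d = −(3/4) ln(1 − 4p/3) = −0.75 ln(1 − 0.5) = −0.75 ln(0.5)
  = −0.75 × (-0.693147) = 0.519860 substitutions/site.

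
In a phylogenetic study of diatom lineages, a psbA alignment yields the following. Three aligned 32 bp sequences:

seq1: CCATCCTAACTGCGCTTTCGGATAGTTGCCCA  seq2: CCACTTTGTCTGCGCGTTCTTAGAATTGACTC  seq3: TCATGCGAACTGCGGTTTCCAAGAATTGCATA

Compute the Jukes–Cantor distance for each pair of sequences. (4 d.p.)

d(seq1,seq2) = 0.5851, d(seq1,seq3) = 0.4042, d(seq2,seq3) = 0.6566

seq1–seq2: 13/32 sites differ → p = 0.40625, d = −0.75 ln(1 − 0.541667) = 0.585119 ≈ 0.5851.
seq1–seq3: 10/32 sites differ → p = 0.3125, d = −0.75 ln(1 − 0.416667) = 0.404248 ≈ 0.4042.
seq2–seq3: 14/32 sites differ → p = 0.4375, d = −0.75 ln(1 − 0.583333) = 0.656601 ≈ 0.6566.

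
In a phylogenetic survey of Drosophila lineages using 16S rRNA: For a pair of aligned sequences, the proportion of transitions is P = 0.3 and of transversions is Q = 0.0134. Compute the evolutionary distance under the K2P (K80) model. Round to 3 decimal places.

0.482

Under the Kimura two-parameter model, d = −½ ln(1 − 2P − Q) − ¼ ln(1 − 2Q).
1 − 2P − Q = 0.3866, giving −½ ln(0.3866) = 0.475182.
1 − 2Q = 0.9732, giving −¼ ln(0.9732) = 0.006791.
d = 0.475182 + 0.006791 = 0.481973.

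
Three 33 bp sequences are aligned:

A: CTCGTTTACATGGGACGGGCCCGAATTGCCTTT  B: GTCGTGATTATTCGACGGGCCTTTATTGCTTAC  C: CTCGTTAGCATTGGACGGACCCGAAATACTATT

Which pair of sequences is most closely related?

A–B: 13/33 differ, p = 0.394, d = 0.559.
A–C: 8/33 differ, p = 0.242, d = 0.293.
B–C: 14/33 differ, p = 0.424, d = 0.625.
The smallest distance is between A and C.

A and C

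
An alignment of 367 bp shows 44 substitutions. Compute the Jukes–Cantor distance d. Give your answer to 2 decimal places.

p = 44/367 ≈ 0.119891.
d = −(3/4) ln(1 − 4p/3) = −0.75 ln(1 − 0.159855) = −0.75 ln(0.840145)
  = −0.75 × (-0.174181) = 0.130636 substitutions/site.

0.13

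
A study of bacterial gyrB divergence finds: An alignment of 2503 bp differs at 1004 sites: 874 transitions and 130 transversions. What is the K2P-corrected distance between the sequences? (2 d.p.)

P = 874/2503 ≈ 0.349181 and Q = 130/2503 ≈ 0.051938.
Under the Kimura two-parameter model, d = −½ ln(1 − 2P − Q) − ¼ ln(1 − 2Q).
1 − 2P − Q = 0.2497, giving −½ ln(0.2497) = 0.693748.
1 − 2Q = 0.896124, giving −¼ ln(0.896124) = 0.027419.
d = 0.693748 + 0.027419 = 0.721167.

0.72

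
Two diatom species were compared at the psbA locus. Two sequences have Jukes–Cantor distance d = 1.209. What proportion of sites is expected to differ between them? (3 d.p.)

p = (3/4)(1 − e^(−4d/3)) = 0.75 × (1 − e^(-1.612)) = 0.75 × (1 − 0.199488) = 0.600384.

0.600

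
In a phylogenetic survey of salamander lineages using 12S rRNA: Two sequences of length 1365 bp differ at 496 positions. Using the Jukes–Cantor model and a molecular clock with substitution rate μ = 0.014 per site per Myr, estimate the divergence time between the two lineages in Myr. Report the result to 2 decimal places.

17.75

p = 496/1365 ≈ 0.36337.
d = −(3/4) ln(1 − 4p/3) = −0.75 ln(1 − 0.484493) = −0.75 ln(0.515507)
  = −0.75 × (-0.662604) = 0.496953 substitutions/site.
Under a molecular clock d = 2μt, so t = d/(2μ) = 0.496953 / (2 × 0.014) = 17.75 Myr.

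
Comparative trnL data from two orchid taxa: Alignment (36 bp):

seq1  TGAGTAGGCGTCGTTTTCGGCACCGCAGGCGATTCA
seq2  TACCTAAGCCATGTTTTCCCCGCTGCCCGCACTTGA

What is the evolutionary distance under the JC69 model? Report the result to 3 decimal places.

0.673

The sequences differ at 16 of 36 sites, so p = 16/36 ≈ 0.444444.
d = −(3/4) ln(1 − 4p/3) = −0.75 ln(1 − 0.592592) = −0.75 ln(0.407408)
  = −0.75 × (-0.897940) = 0.673455 substitutions/site.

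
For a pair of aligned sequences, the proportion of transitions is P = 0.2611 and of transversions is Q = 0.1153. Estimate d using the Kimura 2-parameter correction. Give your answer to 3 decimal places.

Under the Kimura two-parameter model, d = −½ ln(1 − 2P − Q) − ¼ ln(1 − 2Q).
1 − 2P − Q = 0.3625, giving −½ ln(0.3625) = 0.507365.
1 − 2Q = 0.7694, giving −¼ ln(0.7694) = 0.065536.
d = 0.507365 + 0.065536 = 0.572901.

0.573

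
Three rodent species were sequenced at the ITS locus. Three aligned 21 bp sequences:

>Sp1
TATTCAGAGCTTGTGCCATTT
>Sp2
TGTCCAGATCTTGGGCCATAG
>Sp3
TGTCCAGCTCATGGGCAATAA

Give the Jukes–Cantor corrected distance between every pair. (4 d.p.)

d(Sp1,Sp2) = 0.3597, d(Sp1,Sp3) = 0.6355, d(Sp2,Sp3) = 0.2197

Sp1–Sp2: 6/21 sites differ → p ≈ 0.285714, d = −0.75 ln(1 − 0.380952) = 0.359679 ≈ 0.3597.
Sp1–Sp3: 9/21 sites differ → p ≈ 0.428571, d = −0.75 ln(1 − 0.571428) = 0.635472 ≈ 0.6355.
Sp2–Sp3: 4/21 sites differ → p ≈ 0.190476, d = −0.75 ln(1 − 0.253968) = 0.219740 ≈ 0.2197.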